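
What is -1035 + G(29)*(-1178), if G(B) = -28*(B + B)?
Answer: 1912037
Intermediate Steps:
G(B) = -56*B
-1035 + G(29)*(-1178) = -1035 - 56*29*(-1178) = -1035 - 1624*(-1178) = -1035 + 1913072 = 1912037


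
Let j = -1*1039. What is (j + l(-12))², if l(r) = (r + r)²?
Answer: 214369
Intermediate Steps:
l(r) = 4*r² (l(r) = (2*r)² = 4*r²)
j = -1039
(j + l(-12))² = (-1039 + 4*(-12)²)² = (-1039 + 4*144)² = (-1039 + 576)² = (-463)² = 214369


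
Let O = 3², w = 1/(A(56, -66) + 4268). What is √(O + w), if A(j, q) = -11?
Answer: √18122522/1419 ≈ 3.0000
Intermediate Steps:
w = 1/4257 (w = 1/(-11 + 4268) = 1/4257 ≈ 0.00023491)
O = 9
√(O + w) = √(9 + 1/4257) = √(38314/4257) = √18122522/1419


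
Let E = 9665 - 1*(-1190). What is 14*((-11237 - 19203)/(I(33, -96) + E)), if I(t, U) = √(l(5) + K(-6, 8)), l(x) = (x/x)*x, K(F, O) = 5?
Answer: -925193360/23566203 + 85232*√10/23566203 ≈ -39.248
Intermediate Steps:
E = 10855 (E = 9665 + 1190 = 10855)
l(x) = x (l(x) = 1*x = x)
I(t, U) = √10 (I(t, U) = √(5 + 5) = √10)
14*((-11237 - 19203)/(I(33, -96) + E)) = 14*((-11237 - 19203)/(√10 + 10855)) = 14*(-30440/(10855 + √10)) = -426160/(10855 + √10)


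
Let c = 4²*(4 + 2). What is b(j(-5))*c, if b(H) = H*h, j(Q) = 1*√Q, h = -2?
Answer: -192*I*√5 ≈ -429.33*I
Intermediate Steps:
j(Q) = √Q
b(H) = -2*H (b(H) = H*(-2) = -2*H)
c = 96 (c = 16*6 = 96)
b(j(-5))*c = -2*I*√5*96 = -192*I*√5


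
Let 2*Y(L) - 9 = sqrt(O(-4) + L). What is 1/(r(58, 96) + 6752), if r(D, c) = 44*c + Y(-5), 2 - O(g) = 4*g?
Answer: 21961/241142754 - sqrt(13)/241142754 ≈ 9.1056e-5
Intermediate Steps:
O(g) = 2 - 4*g
Y(L) = 9/2 + sqrt(18 + L)/2 (Y(L) = 9/2 + sqrt((2 - 4*(-4)) + L)/2 = 9/2 + sqrt((2 + 16) + L)/2 = 9/2 + sqrt(18 + L)/2)
r(D, c) = 9/2 + sqrt(13)/2 + 44*c (r(D, c) = 44*c + (9/2 + sqrt(18 - 5)/2) = 44*c + (9/2 + sqrt(13)/2) = 9/2 + sqrt(13)/2 + 44*c)
1/(r(58, 96) + 6752) = 1/((9/2 + sqrt(13)/2 + 44*96) + 6752) = 1/((9/2 + sqrt(13)/2 + 4224) + 6752) = 1/((8457/2 + sqrt(13)/2) + 6752) = 1/(21961/2 + sqrt(13)/2)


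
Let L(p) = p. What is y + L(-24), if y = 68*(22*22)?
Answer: 32888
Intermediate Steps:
y = 32912 (y = 68*484 = 32912)
y + L(-24) = 32912 - 24 = 32888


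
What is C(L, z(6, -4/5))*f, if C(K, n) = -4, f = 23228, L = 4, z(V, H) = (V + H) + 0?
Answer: -92912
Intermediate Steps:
z(V, H) = H + V (z(V, H) = (H + V) + 0 = H + V)
C(L, z(6, -4/5))*f = -4*23228 = -92912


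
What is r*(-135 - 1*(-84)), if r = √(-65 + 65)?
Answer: 0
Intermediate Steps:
r = 0 (r = √0 = 0)
r*(-135 - 1*(-84)) = 0*(-135 - 1*(-84)) = 0*(-135 + 84) = 0*(-51) = 0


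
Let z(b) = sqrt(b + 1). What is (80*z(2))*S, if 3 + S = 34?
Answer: 2480*sqrt(3) ≈ 4295.5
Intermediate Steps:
S = 31 (S = -3 + 34 = 31)
z(b) = sqrt(1 + b)
(80*z(2))*S = (80*sqrt(1 + 2))*31 = (80*sqrt(3))*31 = 2480*sqrt(3)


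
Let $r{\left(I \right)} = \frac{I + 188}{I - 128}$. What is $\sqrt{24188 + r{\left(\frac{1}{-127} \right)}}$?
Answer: $\frac{\sqrt{6392259569337}}{16257} \approx 155.52$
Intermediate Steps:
$r{\left(I \right)} = \frac{188 + I}{-128 + I}$
$\sqrt{24188 + r{\left(\frac{1}{-127} \right)}} = \sqrt{24188 + \frac{188 + \frac{1}{-127}}{-128 + \frac{1}{-127}}} = \sqrt{24188 + \frac{188 - \frac{1}{127}}{-128 - \frac{1}{127}}} = \sqrt{24188 + \frac{1}{- \frac{16257}{127}} \cdot \frac{23875}{127}} = \sqrt{24188 - \frac{23875}{16257}} = \sqrt{\frac{393200441}{16257}} = \frac{\sqrt{6392259569337}}{16257}$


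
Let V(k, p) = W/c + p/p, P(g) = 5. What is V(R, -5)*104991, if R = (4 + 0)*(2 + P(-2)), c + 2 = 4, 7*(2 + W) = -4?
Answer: -209982/7 ≈ -29997.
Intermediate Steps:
W = -18/7 (W = -2 + (⅐)*(-4) = -2 - 4/7 = -18/7 ≈ -2.5714)
c = 2 (c = -2 + 4 = 2)
R = 28 (R = (4 + 0)*(2 + 5) = 4*7 = 28)
V(k, p) = -2/7 (V(k, p) = -18/7/2 + p/p = -18/7*½ + 1 = -9/7 + 1 = -2/7)
V(R, -5)*104991 = -2/7*104991 = -209982/7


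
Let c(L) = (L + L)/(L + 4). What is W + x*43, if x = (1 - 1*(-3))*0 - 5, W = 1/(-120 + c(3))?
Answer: -179317/834 ≈ -215.01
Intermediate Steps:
c(L) = 2*L/(4 + L) (c(L) = (2*L)/(4 + L) = 2*L/(4 + L))
W = -7/834 (W = 1/(-120 + 2*3/(4 + 3)) = 1/(-120 + 2*3/7) = 1/(-120 + 2*3*(⅐)) = 1/(-120 + 6/7) = 1/(-834/7) = -7/834 ≈ -0.0083933)
x = -5 (x = (1 + 3)*0 - 5 = 4*0 - 5 = 0 - 5 = -5)
W + x*43 = -7/834 - 5*43 = -7/834 - 215 = -179317/834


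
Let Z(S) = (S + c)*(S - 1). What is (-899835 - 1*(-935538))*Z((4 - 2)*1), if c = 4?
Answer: 214218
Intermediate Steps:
Z(S) = (-1 + S)*(4 + S) (Z(S) = (S + 4)*(S - 1) = (4 + S)*(-1 + S) = (-1 + S)*(4 + S))
(-899835 - 1*(-935538))*Z((4 - 2)*1) = (-899835 - 1*(-935538))*(-4 + ((4 - 2)*1)² + 3*((4 - 2)*1)) = (-899835 + 935538)*(-4 + (2*1)² + 3*(2*1)) = 35703*(-4 + 2² + 3*2) = 35703*(-4 + 4 + 6) = 35703*6 = 214218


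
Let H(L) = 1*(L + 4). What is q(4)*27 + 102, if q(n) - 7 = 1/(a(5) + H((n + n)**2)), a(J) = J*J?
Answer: 9030/31 ≈ 291.29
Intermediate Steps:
a(J) = J**2
H(L) = 4 + L (H(L) = 1*(4 + L) = 4 + L)
q(n) = 7 + 1/(29 + 4*n**2) (q(n) = 7 + 1/(5**2 + (4 + (n + n)**2)) = 7 + 1/(25 + (4 + (2*n)**2)) = 7 + 1/(25 + (4 + 4*n**2)) = 7 + 1/(29 + 4*n**2))
q(4)*27 + 102 = (4*(51 + 7*4**2)/(29 + 4*4**2))*27 + 102 = (4*(51 + 7*16)/(29 + 4*16))*27 + 102 = (4*(51 + 112)/(29 + 64))*27 + 102 = (4*163/93)*27 + 102 = (4*(1/93)*163)*27 + 102 = (652/93)*27 + 102 = 5868/31 + 102 = 9030/31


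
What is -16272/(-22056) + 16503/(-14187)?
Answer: -1849157/4345951 ≈ -0.42549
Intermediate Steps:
-16272/(-22056) + 16503/(-14187) = -16272*(-1/22056) + 16503*(-1/14187) = 678/919 - 5501/4729 = -1849157/4345951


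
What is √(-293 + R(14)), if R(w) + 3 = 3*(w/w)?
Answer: I*√293 ≈ 17.117*I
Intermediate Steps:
R(w) = 0 (R(w) = -3 + 3*(w/w) = -3 + 3*1 = -3 + 3 = 0)
√(-293 + R(14)) = √(-293 + 0) = √(-293) = I*√293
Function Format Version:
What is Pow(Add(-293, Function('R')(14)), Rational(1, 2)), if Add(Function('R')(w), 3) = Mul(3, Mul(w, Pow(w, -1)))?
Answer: Mul(I, Pow(293, Rational(1, 2))) ≈ Mul(17.117, I)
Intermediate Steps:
Function('R')(w) = 0 (Function('R')(w) = Add(-3, Mul(3, Mul(w, Pow(w, -1)))) = Add(-3, Mul(3, 1)) = Add(-3, 3) = 0)
Pow(Add(-293, Function('R')(14)), Rational(1, 2)) = Pow(Add(-293, 0), Rational(1, 2)) = Pow(-293, Rational(1, 2)) = Mul(I, Pow(293, Rational(1, 2)))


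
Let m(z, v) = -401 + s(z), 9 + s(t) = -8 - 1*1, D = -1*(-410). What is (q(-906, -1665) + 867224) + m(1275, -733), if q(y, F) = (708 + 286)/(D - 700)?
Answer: 125686228/145 ≈ 8.6680e+5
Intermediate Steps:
D = 410
s(t) = -18 (s(t) = -9 + (-8 - 1*1) = -9 + (-8 - 1) = -9 - 9 = -18)
m(z, v) = -419 (m(z, v) = -401 - 18 = -419)
q(y, F) = -497/145 (q(y, F) = (708 + 286)/(410 - 700) = 994/(-290) = 994*(-1/290) = -497/145)
(q(-906, -1665) + 867224) + m(1275, -733) = (-497/145 + 867224) - 419 = 125746983/145 - 419 = 125686228/145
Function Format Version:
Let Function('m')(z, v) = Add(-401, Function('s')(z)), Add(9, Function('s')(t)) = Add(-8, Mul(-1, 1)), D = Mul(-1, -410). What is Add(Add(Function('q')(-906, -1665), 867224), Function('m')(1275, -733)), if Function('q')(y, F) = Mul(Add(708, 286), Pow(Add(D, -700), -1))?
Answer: Rational(125686228, 145) ≈ 8.6680e+5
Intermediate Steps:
D = 410
Function('s')(t) = -18 (Function('s')(t) = Add(-9, Add(-8, Mul(-1, 1))) = Add(-9, Add(-8, -1)) = Add(-9, -9) = -18)
Function('m')(z, v) = -419 (Function('m')(z, v) = Add(-401, -18) = -419)
Function('q')(y, F) = Rational(-497, 145) (Function('q')(y, F) = Mul(Add(708, 286), Pow(Add(410, -700), -1)) = Mul(994, Pow(-290, -1)) = Mul(994, Rational(-1, 290)) = Rational(-497, 145))
Add(Add(Function('q')(-906, -1665), 867224), Function('m')(1275, -733)) = Add(Add(Rational(-497, 145), 867224), -419) = Add(Rational(125746983, 145), -419) = Rational(125686228, 145)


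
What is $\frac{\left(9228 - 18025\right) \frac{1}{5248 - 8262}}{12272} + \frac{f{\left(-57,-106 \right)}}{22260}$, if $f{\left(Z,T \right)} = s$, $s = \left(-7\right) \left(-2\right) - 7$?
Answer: $\frac{16240567}{29405307360} \approx 0.0005523$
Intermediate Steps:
$s = 7$ ($s = 14 - 7 = 7$)
$f{\left(Z,T \right)} = 7$
$\frac{\left(9228 - 18025\right) \frac{1}{5248 - 8262}}{12272} + \frac{f{\left(-57,-106 \right)}}{22260} = \frac{\left(9228 - 18025\right) \frac{1}{5248 - 8262}}{12272} + \frac{7}{22260} = - \frac{8797}{-3014} \cdot \frac{1}{12272} + 7 \cdot \frac{1}{22260} = \left(-8797\right) \left(- \frac{1}{3014}\right) \frac{1}{12272} + \frac{1}{3180} = \frac{8797}{3014} \cdot \frac{1}{12272} + \frac{1}{3180} = \frac{8797}{36987808} + \frac{1}{3180} = \frac{16240567}{29405307360}$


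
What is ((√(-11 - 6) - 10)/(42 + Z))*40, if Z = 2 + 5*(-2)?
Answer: -200/17 + 20*I*√17/17 ≈ -11.765 + 4.8507*I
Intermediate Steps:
Z = -8 (Z = 2 - 10 = -8)
((√(-11 - 6) - 10)/(42 + Z))*40 = ((√(-11 - 6) - 10)/(42 - 8))*40 = ((√(-17) - 10)/34)*40 = ((I*√17 - 10)*(1/34))*40 = ((-10 + I*√17)*(1/34))*40 = (-5/17 + I*√17/34)*40 = -200/17 + 20*I*√17/17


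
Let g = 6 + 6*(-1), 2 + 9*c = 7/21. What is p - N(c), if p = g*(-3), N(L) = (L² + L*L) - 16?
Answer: 11614/729 ≈ 15.931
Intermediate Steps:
c = -5/27 (c = -2/9 + (7/21)/9 = -2/9 + (7*(1/21))/9 = -2/9 + (⅑)*(⅓) = -2/9 + 1/27 = -5/27 ≈ -0.18519)
g = 0 (g = 6 - 6 = 0)
N(L) = -16 + 2*L² (N(L) = (L² + L²) - 16 = 2*L² - 16 = -16 + 2*L²)
p = 0 (p = 0*(-3) = 0)
p - N(c) = 0 - (-16 + 2*(-5/27)²) = 0 - (-16 + 2*(25/729)) = 0 - (-16 + 50/729) = 0 - 1*(-11614/729) = 0 + 11614/729 = 11614/729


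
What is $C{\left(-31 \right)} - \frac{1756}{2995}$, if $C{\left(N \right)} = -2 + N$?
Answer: $- \frac{100591}{2995} \approx -33.586$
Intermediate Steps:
$C{\left(-31 \right)} - \frac{1756}{2995} = \left(-2 - 31\right) - \frac{1756}{2995} = -33 - \frac{1756}{2995} = - \frac{100591}{2995}$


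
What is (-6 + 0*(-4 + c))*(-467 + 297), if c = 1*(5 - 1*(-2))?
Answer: 1020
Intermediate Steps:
c = 7 (c = 1*(5 + 2) = 1*7 = 7)
(-6 + 0*(-4 + c))*(-467 + 297) = (-6 + 0*(-4 + 7))*(-467 + 297) = (-6 + 0*3)*(-170) = (-6 + 0)*(-170) = -6*(-170) = 1020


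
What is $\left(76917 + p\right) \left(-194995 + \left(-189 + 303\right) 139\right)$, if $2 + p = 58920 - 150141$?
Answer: $2562905594$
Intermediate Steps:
$p = -91223$ ($p = -2 + \left(58920 - 150141\right) = -2 - 91221 = -91223$)
$\left(76917 + p\right) \left(-194995 + \left(-189 + 303\right) 139\right) = \left(76917 - 91223\right) \left(-194995 + \left(-189 + 303\right) 139\right) = - 14306 \left(-194995 + 114 \cdot 139\right) = - 14306 \left(-194995 + 15846\right) = \left(-14306\right) \left(-179149\right) = 2562905594$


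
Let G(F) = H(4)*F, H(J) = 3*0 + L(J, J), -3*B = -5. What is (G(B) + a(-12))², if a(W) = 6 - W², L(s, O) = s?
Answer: 155236/9 ≈ 17248.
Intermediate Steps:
B = 5/3 (B = -⅓*(-5) = 5/3 ≈ 1.6667)
H(J) = J (H(J) = 3*0 + J = 0 + J = J)
G(F) = 4*F
(G(B) + a(-12))² = (4*(5/3) + (6 - 1*(-12)²))² = (20/3 + (6 - 1*144))² = (20/3 + (6 - 144))² = (20/3 - 138)² = (-394/3)² = 155236/9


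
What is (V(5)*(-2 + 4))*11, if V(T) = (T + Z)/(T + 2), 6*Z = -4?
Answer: 286/21 ≈ 13.619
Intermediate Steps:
Z = -⅔ (Z = (⅙)*(-4) = -⅔ ≈ -0.66667)
V(T) = (-⅔ + T)/(2 + T) (V(T) = (T - ⅔)/(T + 2) = (-⅔ + T)/(2 + T))
(V(5)*(-2 + 4))*11 = (((-⅔ + 5)/(2 + 5))*(-2 + 4))*11 = (((13/3)/7)*2)*11 = (((⅐)*(13/3))*2)*11 = ((13/21)*2)*11 = (26/21)*11 = 286/21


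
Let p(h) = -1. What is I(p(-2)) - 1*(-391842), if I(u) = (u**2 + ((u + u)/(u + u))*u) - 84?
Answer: 391758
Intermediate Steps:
I(u) = -84 + u + u**2 (I(u) = (u**2 + ((2*u)/((2*u)))*u) - 84 = (u**2 + ((2*u)*(1/(2*u)))*u) - 84 = (u**2 + 1*u) - 84 = (u**2 + u) - 84 = (u + u**2) - 84 = -84 + u + u**2)
I(p(-2)) - 1*(-391842) = (-84 - 1 + (-1)**2) - 1*(-391842) = (-84 - 1 + 1) + 391842 = -84 + 391842 = 391758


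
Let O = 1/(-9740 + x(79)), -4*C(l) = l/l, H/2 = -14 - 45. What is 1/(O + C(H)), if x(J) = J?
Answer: -38644/9665 ≈ -3.9983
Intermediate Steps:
H = -118 (H = 2*(-14 - 45) = 2*(-59) = -118)
C(l) = -1/4 (C(l) = -l/(4*l) = -1/4*1 = -1/4)
O = -1/9661 (O = 1/(-9740 + 79) = 1/(-9661) = -1/9661 ≈ -0.00010351)
1/(O + C(H)) = 1/(-1/9661 - 1/4) = 1/(-9665/38644) = -38644/9665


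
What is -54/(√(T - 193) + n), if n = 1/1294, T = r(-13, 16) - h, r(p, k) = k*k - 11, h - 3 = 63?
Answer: 69876*I/(-I + 1294*√14) ≈ -0.0029808 + 14.432*I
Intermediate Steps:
h = 66 (h = 3 + 63 = 66)
r(p, k) = -11 + k² (r(p, k) = k² - 11 = -11 + k²)
T = 179 (T = (-11 + 16²) - 1*66 = (-11 + 256) - 66 = 245 - 66 = 179)
n = 1/1294 ≈ 0.00077280
-54/(√(T - 193) + n) = -54/(√(179 - 193) + 1/1294) = -54/(√(-14) + 1/1294) = -54/(I*√14 + 1/1294) = -54/(1/1294 + I*√14)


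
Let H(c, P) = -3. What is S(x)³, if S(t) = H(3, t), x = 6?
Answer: -27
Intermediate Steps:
S(t) = -3
S(x)³ = (-3)³ = -27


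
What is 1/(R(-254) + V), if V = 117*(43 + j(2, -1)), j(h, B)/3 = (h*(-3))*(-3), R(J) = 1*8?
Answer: 1/11357 ≈ 8.8051e-5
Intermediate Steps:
R(J) = 8
j(h, B) = 27*h (j(h, B) = 3*((h*(-3))*(-3)) = 3*(-3*h*(-3)) = 3*(9*h) = 27*h)
V = 11349 (V = 117*(43 + 27*2) = 117*(43 + 54) = 117*97 = 11349)
1/(R(-254) + V) = 1/(8 + 11349) = 1/11357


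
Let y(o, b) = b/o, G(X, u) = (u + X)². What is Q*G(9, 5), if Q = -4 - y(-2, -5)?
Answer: -1274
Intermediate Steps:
G(X, u) = (X + u)²
Q = -13/2 (Q = -4 - (-5)/(-2) = -4 - (-5)*(-1)/2 = -4 - 1*5/2 = -4 - 5/2 = -13/2 ≈ -6.5000)
Q*G(9, 5) = -13*(9 + 5)²/2 = -13/2*14² = -13/2*196 = -1274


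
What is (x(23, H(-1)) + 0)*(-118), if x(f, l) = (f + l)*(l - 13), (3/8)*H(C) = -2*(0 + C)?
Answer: 230690/9 ≈ 25632.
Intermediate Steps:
H(C) = -16*C/3 (H(C) = 8*(-2*(0 + C))/3 = 8*(-2*C)/3 = -16*C/3)
x(f, l) = (-13 + l)*(f + l) (x(f, l) = (f + l)*(-13 + l) = (-13 + l)*(f + l))
(x(23, H(-1)) + 0)*(-118) = (((-16/3*(-1))² - 13*23 - (-208)*(-1)/3 + 23*(-16/3*(-1))) + 0)*(-118) = (((16/3)² - 299 - 13*16/3 + 23*(16/3)) + 0)*(-118) = ((256/9 - 299 - 208/3 + 368/3) + 0)*(-118) = (-1955/9 + 0)*(-118) = -1955/9*(-118) = 230690/9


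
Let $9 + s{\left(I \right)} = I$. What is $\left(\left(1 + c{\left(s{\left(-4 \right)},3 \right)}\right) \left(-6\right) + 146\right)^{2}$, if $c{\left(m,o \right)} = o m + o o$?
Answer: $102400$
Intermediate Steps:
$s{\left(I \right)} = -9 + I$
$c{\left(m,o \right)} = o^{2} + m o$ ($c{\left(m,o \right)} = m o + o^{2} = o^{2} + m o$)
$\left(\left(1 + c{\left(s{\left(-4 \right)},3 \right)}\right) \left(-6\right) + 146\right)^{2} = \left(\left(1 + 3 \left(\left(-9 - 4\right) + 3\right)\right) \left(-6\right) + 146\right)^{2} = \left(\left(1 + 3 \left(-13 + 3\right)\right) \left(-6\right) + 146\right)^{2} = \left(\left(1 + 3 \left(-10\right)\right) \left(-6\right) + 146\right)^{2} = \left(\left(1 - 30\right) \left(-6\right) + 146\right)^{2} = \left(\left(-29\right) \left(-6\right) + 146\right)^{2} = \left(174 + 146\right)^{2} = 320^{2} = 102400$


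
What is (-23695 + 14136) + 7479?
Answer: -2080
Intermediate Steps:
(-23695 + 14136) + 7479 = -9559 + 7479 = -2080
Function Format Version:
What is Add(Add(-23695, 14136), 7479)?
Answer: -2080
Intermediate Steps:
Add(Add(-23695, 14136), 7479) = Add(-9559, 7479) = -2080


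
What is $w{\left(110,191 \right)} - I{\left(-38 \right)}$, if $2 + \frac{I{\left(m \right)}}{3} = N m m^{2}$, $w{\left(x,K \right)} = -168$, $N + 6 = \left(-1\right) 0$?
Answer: $-987858$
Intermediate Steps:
$N = -6$ ($N = -6 - 0 = -6 + 0 = -6$)
$I{\left(m \right)} = -6 - 18 m^{3}$ ($I{\left(m \right)} = -6 + 3 \left(- 6 m m^{2}\right) = -6 + 3 \left(- 6 m^{3}\right) = -6 - 18 m^{3}$)
$w{\left(110,191 \right)} - I{\left(-38 \right)} = -168 - \left(-6 - 18 \left(-38\right)^{3}\right) = -168 - \left(-6 - -987696\right) = -168 - \left(-6 + 987696\right) = -168 - 987690 = -987858$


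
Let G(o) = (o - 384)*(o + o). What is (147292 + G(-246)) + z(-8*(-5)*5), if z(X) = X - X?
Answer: 457252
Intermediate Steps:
G(o) = 2*o*(-384 + o) (G(o) = (-384 + o)*(2*o) = 2*o*(-384 + o))
z(X) = 0
(147292 + G(-246)) + z(-8*(-5)*5) = (147292 + 2*(-246)*(-384 - 246)) + 0 = (147292 + 2*(-246)*(-630)) + 0 = (147292 + 309960) + 0 = 457252 + 0 = 457252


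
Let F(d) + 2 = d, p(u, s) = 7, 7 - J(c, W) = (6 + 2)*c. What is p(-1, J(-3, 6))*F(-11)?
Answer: -91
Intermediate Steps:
J(c, W) = 7 - 8*c (J(c, W) = 7 - (6 + 2)*c = 7 - 8*c)
F(d) = -2 + d
p(-1, J(-3, 6))*F(-11) = 7*(-2 - 11) = 7*(-13) = -91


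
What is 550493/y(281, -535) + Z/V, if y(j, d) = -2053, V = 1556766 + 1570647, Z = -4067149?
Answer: -1729968821506/6420578889 ≈ -269.44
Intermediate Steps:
V = 3127413
550493/y(281, -535) + Z/V = 550493/(-2053) - 4067149/3127413 = 550493*(-1/2053) - 4067149*1/3127413 = -550493/2053 - 4067149/3127413 = -1729968821506/6420578889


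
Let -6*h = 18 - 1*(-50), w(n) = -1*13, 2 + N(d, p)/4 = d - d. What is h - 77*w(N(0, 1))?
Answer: 2969/3 ≈ 989.67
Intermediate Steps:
N(d, p) = -8 (N(d, p) = -8 + 4*(d - d) = -8 + 4*0 = -8 + 0 = -8)
w(n) = -13
h = -34/3 (h = -(18 - 1*(-50))/6 = -(18 + 50)/6 = -⅙*68 = -34/3 ≈ -11.333)
h - 77*w(N(0, 1)) = -34/3 - 77*(-13) = -34/3 + 1001 = 2969/3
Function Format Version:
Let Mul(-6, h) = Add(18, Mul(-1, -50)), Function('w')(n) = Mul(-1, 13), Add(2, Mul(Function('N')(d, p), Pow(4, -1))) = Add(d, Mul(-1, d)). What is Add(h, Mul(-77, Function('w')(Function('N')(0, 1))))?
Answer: Rational(2969, 3) ≈ 989.67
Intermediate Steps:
Function('N')(d, p) = -8 (Function('N')(d, p) = Add(-8, Mul(4, Add(d, Mul(-1, d)))) = Add(-8, Mul(4, 0)) = Add(-8, 0) = -8)
Function('w')(n) = -13
h = Rational(-34, 3) (h = Mul(Rational(-1, 6), Add(18, Mul(-1, -50))) = Mul(Rational(-1, 6), Add(18, 50)) = Mul(Rational(-1, 6), 68) = Rational(-34, 3) ≈ -11.333)
Add(h, Mul(-77, Function('w')(Function('N')(0, 1)))) = Add(Rational(-34, 3), Mul(-77, -13)) = Add(Rational(-34, 3), 1001) = Rational(2969, 3)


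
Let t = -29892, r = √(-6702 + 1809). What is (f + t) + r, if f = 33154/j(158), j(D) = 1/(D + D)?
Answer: 10446772 + I*√4893 ≈ 1.0447e+7 + 69.95*I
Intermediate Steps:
j(D) = 1/(2*D)
f = 10476664 (f = 33154/(((½)/158)) = 33154/(((½)*(1/158))) = 33154/(1/316) = 33154*316 = 10476664)
r = I*√4893 (r = √(-4893) = I*√4893 ≈ 69.95*I)
(f + t) + r = (10476664 - 29892) + I*√4893 = 10446772 + I*√4893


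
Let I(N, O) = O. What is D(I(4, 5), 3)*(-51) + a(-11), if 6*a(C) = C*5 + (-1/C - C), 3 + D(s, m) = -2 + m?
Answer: 2083/22 ≈ 94.682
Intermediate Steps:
D(s, m) = -5 + m (D(s, m) = -3 + (-2 + m) = -5 + m)
a(C) = -1/(6*C) + 2*C/3 (a(C) = (C*5 + (-1/C - C))/6 = (5*C + (-C - 1/C))/6 = (-1/C + 4*C)/6 = -1/(6*C) + 2*C/3)
D(I(4, 5), 3)*(-51) + a(-11) = (-5 + 3)*(-51) + (⅙)*(-1 + 4*(-11)²)/(-11) = -2*(-51) + (⅙)*(-1/11)*(-1 + 4*121) = 102 + (⅙)*(-1/11)*(-1 + 484) = 102 + (⅙)*(-1/11)*483 = 102 - 161/22 = 2083/22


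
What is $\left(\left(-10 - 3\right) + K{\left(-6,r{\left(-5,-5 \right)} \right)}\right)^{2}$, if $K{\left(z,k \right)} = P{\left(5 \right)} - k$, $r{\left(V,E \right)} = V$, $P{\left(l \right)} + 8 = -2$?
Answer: $324$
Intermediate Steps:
$P{\left(l \right)} = -10$ ($P{\left(l \right)} = -8 - 2 = -10$)
$K{\left(z,k \right)} = -10 - k$
$\left(\left(-10 - 3\right) + K{\left(-6,r{\left(-5,-5 \right)} \right)}\right)^{2} = \left(\left(-10 - 3\right) - 5\right)^{2} = \left(\left(-10 - 3\right) + \left(-10 + 5\right)\right)^{2} = \left(-13 - 5\right)^{2} = \left(-18\right)^{2} = 324$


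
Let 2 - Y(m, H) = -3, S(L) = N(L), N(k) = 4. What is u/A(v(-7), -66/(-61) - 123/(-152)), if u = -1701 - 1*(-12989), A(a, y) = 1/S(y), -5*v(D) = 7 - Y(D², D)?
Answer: 45152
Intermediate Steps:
S(L) = 4
Y(m, H) = 5 (Y(m, H) = 2 - 1*(-3) = 2 + 3 = 5)
v(D) = -⅖ (v(D) = -(7 - 1*5)/5 = -(7 - 5)/5 = -⅕*2 = -⅖)
A(a, y) = ¼ (A(a, y) = 1/4 = ¼)
u = 11288 (u = -1701 + 12989 = 11288)
u/A(v(-7), -66/(-61) - 123/(-152)) = 11288/(¼) = 11288*4 = 45152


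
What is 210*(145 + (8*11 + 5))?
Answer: 49980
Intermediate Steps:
210*(145 + (8*11 + 5)) = 210*(145 + (88 + 5)) = 210*(145 + 93) = 210*238 = 49980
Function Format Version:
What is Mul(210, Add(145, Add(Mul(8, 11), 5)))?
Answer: 49980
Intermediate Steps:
Mul(210, Add(145, Add(Mul(8, 11), 5))) = Mul(210, Add(145, Add(88, 5))) = Mul(210, Add(145, 93)) = Mul(210, 238) = 49980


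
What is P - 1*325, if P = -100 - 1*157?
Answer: -582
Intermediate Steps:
P = -257 (P = -100 - 157 = -257)
P - 1*325 = -257 - 1*325 = -257 - 325 = -582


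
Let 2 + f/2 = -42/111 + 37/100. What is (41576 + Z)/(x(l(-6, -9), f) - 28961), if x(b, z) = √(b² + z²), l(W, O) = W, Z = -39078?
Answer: -247599318205000/2870585832192739 - 13863900*√19825529/2870585832192739 ≈ -0.086275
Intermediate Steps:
f = -7431/1850 (f = -4 + 2*(-42/111 + 37/100) = -4 + 2*(-42*1/111 + 37*(1/100)) = -4 + 2*(-14/37 + 37/100) = -4 + 2*(-31/3700) = -4 - 31/1850 = -7431/1850 ≈ -4.0168)
(41576 + Z)/(x(l(-6, -9), f) - 28961) = (41576 - 39078)/(√((-6)² + (-7431/1850)²) - 28961) = 2498/(√(36 + 55219761/3422500) - 28961) = 2498/(√(178429761/3422500) - 28961) = 2498/(3*√19825529/1850 - 28961) = 2498/(-28961 + 3*√19825529/1850)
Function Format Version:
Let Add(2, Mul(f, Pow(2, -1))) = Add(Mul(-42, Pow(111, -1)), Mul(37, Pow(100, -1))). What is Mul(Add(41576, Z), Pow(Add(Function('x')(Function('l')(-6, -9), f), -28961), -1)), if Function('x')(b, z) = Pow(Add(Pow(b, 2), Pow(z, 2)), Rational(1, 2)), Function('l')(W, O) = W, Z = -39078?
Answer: Add(Rational(-247599318205000, 2870585832192739), Mul(Rational(-13863900, 2870585832192739), Pow(19825529, Rational(1, 2)))) ≈ -0.086275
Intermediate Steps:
f = Rational(-7431, 1850) (f = Add(-4, Mul(2, Add(Mul(-42, Pow(111, -1)), Mul(37, Pow(100, -1))))) = Add(-4, Mul(2, Add(Mul(-42, Rational(1, 111)), Mul(37, Rational(1, 100))))) = Add(-4, Mul(2, Add(Rational(-14, 37), Rational(37, 100)))) = Add(-4, Mul(2, Rational(-31, 3700))) = Add(-4, Rational(-31, 1850)) = Rational(-7431, 1850) ≈ -4.0168)
Mul(Add(41576, Z), Pow(Add(Function('x')(Function('l')(-6, -9), f), -28961), -1)) = Mul(Add(41576, -39078), Pow(Add(Pow(Add(Pow(-6, 2), Pow(Rational(-7431, 1850), 2)), Rational(1, 2)), -28961), -1)) = Mul(2498, Pow(Add(Pow(Add(36, Rational(55219761, 3422500)), Rational(1, 2)), -28961), -1)) = Mul(2498, Pow(Add(Pow(Rational(178429761, 3422500), Rational(1, 2)), -28961), -1)) = Mul(2498, Pow(Add(Mul(Rational(3, 1850), Pow(19825529, Rational(1, 2))), -28961), -1)) = Mul(2498, Pow(Add(-28961, Mul(Rational(3, 1850), Pow(19825529, Rational(1, 2)))), -1))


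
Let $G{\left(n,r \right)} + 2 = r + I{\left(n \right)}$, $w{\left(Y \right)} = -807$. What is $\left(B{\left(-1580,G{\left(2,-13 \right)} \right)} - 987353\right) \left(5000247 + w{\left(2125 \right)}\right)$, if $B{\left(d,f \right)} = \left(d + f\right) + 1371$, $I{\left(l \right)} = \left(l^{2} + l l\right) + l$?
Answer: $-4937281962480$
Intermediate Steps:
$I{\left(l \right)} = l + 2 l^{2}$ ($I{\left(l \right)} = \left(l^{2} + l^{2}\right) + l = 2 l^{2} + l = l + 2 l^{2}$)
$G{\left(n,r \right)} = -2 + r + n \left(1 + 2 n\right)$ ($G{\left(n,r \right)} = -2 + \left(r + n \left(1 + 2 n\right)\right) = -2 + r + n \left(1 + 2 n\right)$)
$B{\left(d,f \right)} = 1371 + d + f$
$\left(B{\left(-1580,G{\left(2,-13 \right)} \right)} - 987353\right) \left(5000247 + w{\left(2125 \right)}\right) = \left(\left(1371 - 1580 - \left(15 - 2 \left(1 + 2 \cdot 2\right)\right)\right) - 987353\right) \left(5000247 - 807\right) = \left(\left(1371 - 1580 - \left(15 - 2 \left(1 + 4\right)\right)\right) - 987353\right) 4999440 = \left(\left(1371 - 1580 - 5\right) - 987353\right) 4999440 = \left(-214 - 987353\right) 4999440 = \left(-987567\right) 4999440 = -4937281962480$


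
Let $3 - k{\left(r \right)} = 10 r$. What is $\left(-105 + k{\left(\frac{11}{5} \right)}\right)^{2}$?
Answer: $15376$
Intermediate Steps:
$k{\left(r \right)} = 3 - 10 r$
$\left(-105 + k{\left(\frac{11}{5} \right)}\right)^{2} = \left(-105 + \left(3 - 10 \cdot \frac{11}{5}\right)\right)^{2} = \left(-105 + \left(3 - 10 \cdot 11 \cdot \frac{1}{5}\right)\right)^{2} = \left(-105 + \left(3 - 22\right)\right)^{2} = \left(-105 - 19\right)^{2} = \left(-124\right)^{2} = 15376$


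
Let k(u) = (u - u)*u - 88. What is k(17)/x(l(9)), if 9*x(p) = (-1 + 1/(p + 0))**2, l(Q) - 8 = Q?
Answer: -28611/32 ≈ -894.09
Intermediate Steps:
l(Q) = 8 + Q
k(u) = -88 (k(u) = 0*u - 88 = 0 - 88 = -88)
x(p) = (-1 + 1/p)**2/9 (x(p) = (-1 + 1/(p + 0))**2/9 = (-1 + 1/p)**2/9)
k(17)/x(l(9)) = -88*9*(8 + 9)**2/(-1 + (8 + 9))**2 = -88*2601/(-1 + 17)**2 = -88/((1/9)*(1/289)*16**2) = -88/((1/9)*(1/289)*256) = -88/256/2601 = -88*2601/256 = -28611/32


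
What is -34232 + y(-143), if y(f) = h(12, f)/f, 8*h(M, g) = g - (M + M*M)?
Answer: -3012393/88 ≈ -34232.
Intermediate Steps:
h(M, g) = -M/8 - M²/8 + g/8 (h(M, g) = (g - (M + M*M))/8 = (g - (M + M²))/8 = (g + (-M - M²))/8 = (g - M - M²)/8 = -M/8 - M²/8 + g/8)
y(f) = (-39/2 + f/8)/f (y(f) = (-⅛*12 - ⅛*12² + f/8)/f = (-3/2 - ⅛*144 + f/8)/f = (-3/2 - 18 + f/8)/f = (-39/2 + f/8)/f)
-34232 + y(-143) = -34232 + (⅛)*(-156 - 143)/(-143) = -34232 + (⅛)*(-1/143)*(-299) = -34232 + 23/88 = -3012393/88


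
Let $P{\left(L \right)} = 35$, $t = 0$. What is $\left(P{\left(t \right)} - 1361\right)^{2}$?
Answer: $1758276$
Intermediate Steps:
$\left(P{\left(t \right)} - 1361\right)^{2} = \left(35 - 1361\right)^{2} = \left(-1326\right)^{2} = 1758276$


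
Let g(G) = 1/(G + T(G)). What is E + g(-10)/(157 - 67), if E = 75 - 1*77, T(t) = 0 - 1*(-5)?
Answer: -901/450 ≈ -2.0022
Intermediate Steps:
T(t) = 5 (T(t) = 0 + 5 = 5)
g(G) = 1/(5 + G) (g(G) = 1/(G + 5) = 1/(5 + G))
E = -2 (E = 75 - 77 = -2)
E + g(-10)/(157 - 67) = -2 + 1/((157 - 67)*(5 - 10)) = -2 + 1/(90*(-5)) = -2 + (1/90)*(-⅕) = -2 - 1/450 = -901/450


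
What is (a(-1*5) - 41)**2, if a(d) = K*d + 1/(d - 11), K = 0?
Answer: 431649/256 ≈ 1686.1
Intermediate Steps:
a(d) = 1/(-11 + d) (a(d) = 0*d + 1/(d - 11) = 0 + 1/(-11 + d) = 1/(-11 + d))
(a(-1*5) - 41)**2 = (1/(-11 - 1*5) - 41)**2 = (1/(-11 - 5) - 41)**2 = (1/(-16) - 41)**2 = (-1/16 - 41)**2 = (-657/16)**2 = 431649/256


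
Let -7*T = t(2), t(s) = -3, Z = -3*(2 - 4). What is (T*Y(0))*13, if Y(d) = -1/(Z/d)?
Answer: 0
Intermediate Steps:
Z = 6 (Z = -3*(-2) = 6)
T = 3/7 (T = -⅐*(-3) = 3/7 ≈ 0.42857)
Y(d) = -d/6 (Y(d) = -1/(6/d) = -d/6)
(T*Y(0))*13 = (3*(-⅙*0)/7)*13 = ((3/7)*0)*13 = 0*13 = 0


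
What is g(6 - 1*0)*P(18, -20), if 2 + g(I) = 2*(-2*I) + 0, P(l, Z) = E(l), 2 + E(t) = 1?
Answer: 26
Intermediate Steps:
E(t) = -1 (E(t) = -2 + 1 = -1)
P(l, Z) = -1
g(I) = -2 - 4*I (g(I) = -2 + (2*(-2*I) + 0) = -2 + (-4*I + 0) = -2 - 4*I)
g(6 - 1*0)*P(18, -20) = (-2 - 4*(6 - 1*0))*(-1) = (-2 - 4*(6 + 0))*(-1) = (-2 - 4*6)*(-1) = (-2 - 24)*(-1) = -26*(-1) = 26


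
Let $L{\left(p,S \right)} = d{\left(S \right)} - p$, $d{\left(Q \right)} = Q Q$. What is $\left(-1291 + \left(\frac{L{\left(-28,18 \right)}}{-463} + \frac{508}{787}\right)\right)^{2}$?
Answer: $\frac{221330439021051481}{132773513161} \approx 1.667 \cdot 10^{6}$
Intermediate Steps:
$d{\left(Q \right)} = Q^{2}$
$L{\left(p,S \right)} = S^{2} - p$
$\left(-1291 + \left(\frac{L{\left(-28,18 \right)}}{-463} + \frac{508}{787}\right)\right)^{2} = \left(-1291 + \left(\frac{18^{2} - -28}{-463} + \frac{508}{787}\right)\right)^{2} = \left(-1291 + \left(\left(324 + 28\right) \left(- \frac{1}{463}\right) + 508 \cdot \frac{1}{787}\right)\right)^{2} = \left(-1291 + \left(352 \left(- \frac{1}{463}\right) + \frac{508}{787}\right)\right)^{2} = \left(-1291 + \left(- \frac{352}{463} + \frac{508}{787}\right)\right)^{2} = \left(-1291 - \frac{41820}{364381}\right)^{2} = \left(- \frac{470457691}{364381}\right)^{2} = \frac{221330439021051481}{132773513161}$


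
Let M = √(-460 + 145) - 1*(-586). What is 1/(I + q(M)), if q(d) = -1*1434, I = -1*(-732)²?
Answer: -1/537258 ≈ -1.8613e-6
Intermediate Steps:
M = 586 + 3*I*√35 (M = √(-315) + 586 = 3*I*√35 + 586 = 586 + 3*I*√35 ≈ 586.0 + 17.748*I)
I = -535824 (I = -1*535824 = -535824)
q(d) = -1434
1/(I + q(M)) = 1/(-535824 - 1434) = 1/(-537258) = -1/537258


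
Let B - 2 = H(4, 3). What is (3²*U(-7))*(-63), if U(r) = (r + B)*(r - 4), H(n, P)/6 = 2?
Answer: 43659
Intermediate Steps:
H(n, P) = 12 (H(n, P) = 6*2 = 12)
B = 14 (B = 2 + 12 = 14)
U(r) = (-4 + r)*(14 + r) (U(r) = (r + 14)*(r - 4) = (14 + r)*(-4 + r) = (-4 + r)*(14 + r))
(3²*U(-7))*(-63) = (3²*(-56 + (-7)² + 10*(-7)))*(-63) = (9*(-56 + 49 - 70))*(-63) = (9*(-77))*(-63) = -693*(-63) = 43659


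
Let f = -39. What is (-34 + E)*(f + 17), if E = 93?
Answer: -1298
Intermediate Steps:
(-34 + E)*(f + 17) = (-34 + 93)*(-39 + 17) = 59*(-22) = -1298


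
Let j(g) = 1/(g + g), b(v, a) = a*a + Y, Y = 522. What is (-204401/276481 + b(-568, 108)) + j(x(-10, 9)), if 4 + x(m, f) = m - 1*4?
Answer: 121283473859/9953316 ≈ 12185.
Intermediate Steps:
x(m, f) = -8 + m (x(m, f) = -4 + (m - 1*4) = -4 + (m - 4) = -4 + (-4 + m) = -8 + m)
b(v, a) = 522 + a² (b(v, a) = a*a + 522 = a² + 522 = 522 + a²)
j(g) = 1/(2*g)
(-204401/276481 + b(-568, 108)) + j(x(-10, 9)) = (-204401/276481 + (522 + 108²)) + 1/(2*(-8 - 10)) = (-204401*1/276481 + (522 + 11664)) + (½)/(-18) = (-204401/276481 + 12186) + (½)*(-1/18) = 3368993065/276481 - 1/36 = 121283473859/9953316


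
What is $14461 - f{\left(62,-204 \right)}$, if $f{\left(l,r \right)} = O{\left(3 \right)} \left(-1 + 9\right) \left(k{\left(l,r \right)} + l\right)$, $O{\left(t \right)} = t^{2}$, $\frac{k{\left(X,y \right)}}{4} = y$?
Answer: $68749$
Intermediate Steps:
$k{\left(X,y \right)} = 4 y$
$f{\left(l,r \right)} = 72 l + 288 r$ ($f{\left(l,r \right)} = 3^{2} \left(-1 + 9\right) \left(4 r + l\right) = 9 \cdot 8 \left(l + 4 r\right) = 9 \left(8 l + 32 r\right) = 72 l + 288 r$)
$14461 - f{\left(62,-204 \right)} = 14461 - \left(72 \cdot 62 + 288 \left(-204\right)\right) = 14461 - \left(4464 - 58752\right) = 14461 - -54288 = 14461 + 54288 = 68749$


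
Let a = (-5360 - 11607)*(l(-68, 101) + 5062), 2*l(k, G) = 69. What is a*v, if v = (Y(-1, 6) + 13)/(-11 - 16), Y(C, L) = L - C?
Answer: 1729446310/27 ≈ 6.4054e+7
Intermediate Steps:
l(k, G) = 69/2 (l(k, G) = (½)*69 = 69/2)
v = -20/27 (v = ((6 - 1*(-1)) + 13)/(-11 - 16) = ((6 + 1) + 13)/(-27) = (7 + 13)*(-1/27) = 20*(-1/27) = -20/27 ≈ -0.74074)
a = -172944631/2 (a = (-5360 - 11607)*(69/2 + 5062) = -16967*10193/2 = -172944631/2 ≈ -8.6472e+7)
a*v = -172944631/2*(-20/27) = 1729446310/27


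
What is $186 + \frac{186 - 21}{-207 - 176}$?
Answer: $\frac{71073}{383} \approx 185.57$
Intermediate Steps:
$186 + \frac{186 - 21}{-207 - 176} = 186 + \frac{165}{-383} = 186 + 165 \left(- \frac{1}{383}\right) = 186 - \frac{165}{383} = \frac{71073}{383}$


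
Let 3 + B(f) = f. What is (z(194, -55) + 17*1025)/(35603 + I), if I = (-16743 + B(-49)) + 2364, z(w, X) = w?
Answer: 17619/21172 ≈ 0.83218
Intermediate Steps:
B(f) = -3 + f
I = -14431 (I = (-16743 + (-3 - 49)) + 2364 = (-16743 - 52) + 2364 = -16795 + 2364 = -14431)
(z(194, -55) + 17*1025)/(35603 + I) = (194 + 17*1025)/(35603 - 14431) = (194 + 17425)/21172 = 17619*(1/21172) = 17619/21172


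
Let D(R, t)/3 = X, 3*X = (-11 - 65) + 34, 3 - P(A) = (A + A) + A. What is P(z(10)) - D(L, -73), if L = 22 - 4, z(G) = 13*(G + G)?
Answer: -735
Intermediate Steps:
z(G) = 26*G (z(G) = 13*(2*G) = 26*G)
P(A) = 3 - 3*A (P(A) = 3 - ((A + A) + A) = 3 - (2*A + A) = 3 - 3*A)
X = -14 (X = ((-11 - 65) + 34)/3 = (-76 + 34)/3 = (1/3)*(-42) = -14)
L = 18
D(R, t) = -42 (D(R, t) = 3*(-14) = -42)
P(z(10)) - D(L, -73) = (3 - 78*10) - 1*(-42) = (3 - 3*260) + 42 = (3 - 780) + 42 = -777 + 42 = -735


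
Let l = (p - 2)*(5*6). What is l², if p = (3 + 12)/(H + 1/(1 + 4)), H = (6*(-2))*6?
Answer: 565964100/128881 ≈ 4391.4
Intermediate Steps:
H = -72 (H = -12*6 = -72)
p = -75/359 (p = (3 + 12)/(-72 + 1/(1 + 4)) = 15/(-72 + 1/5) = 15/(-72 + ⅕) = 15/(-359/5) = 15*(-5/359) = -75/359 ≈ -0.20891)
l = -23790/359 (l = (-75/359 - 2)*(5*6) = -793/359*30 = -23790/359 ≈ -66.267)
l² = (-23790/359)² = 565964100/128881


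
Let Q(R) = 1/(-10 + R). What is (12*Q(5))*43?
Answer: -516/5 ≈ -103.20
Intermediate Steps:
(12*Q(5))*43 = (12/(-10 + 5))*43 = (12/(-5))*43 = (12*(-⅕))*43 = -12/5*43 = -516/5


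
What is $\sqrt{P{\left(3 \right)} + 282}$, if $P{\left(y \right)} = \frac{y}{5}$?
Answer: $\frac{3 \sqrt{785}}{5} \approx 16.811$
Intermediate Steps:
$P{\left(y \right)} = \frac{y}{5}$ ($P{\left(y \right)} = y \frac{1}{5} = \frac{y}{5}$)
$\sqrt{P{\left(3 \right)} + 282} = \sqrt{\frac{1}{5} \cdot 3 + 282} = \sqrt{\frac{3}{5} + 282} = \sqrt{\frac{1413}{5}} = \frac{3 \sqrt{785}}{5}$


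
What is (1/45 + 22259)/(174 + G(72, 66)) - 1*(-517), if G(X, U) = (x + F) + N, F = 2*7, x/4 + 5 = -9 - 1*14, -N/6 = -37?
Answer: 3967313/6705 ≈ 591.69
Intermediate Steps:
N = 222 (N = -6*(-37) = 222)
x = -112 (x = -20 + 4*(-9 - 1*14) = -20 + 4*(-9 - 14) = -20 + 4*(-23) = -20 - 92 = -112)
F = 14
G(X, U) = 124 (G(X, U) = (-112 + 14) + 222 = -98 + 222 = 124)
(1/45 + 22259)/(174 + G(72, 66)) - 1*(-517) = (1/45 + 22259)/(174 + 124) - 1*(-517) = (1/45 + 22259)/298 + 517 = (1001656/45)*(1/298) + 517 = 500828/6705 + 517 = 3967313/6705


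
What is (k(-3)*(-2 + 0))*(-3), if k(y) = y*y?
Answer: 54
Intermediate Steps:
k(y) = y²
(k(-3)*(-2 + 0))*(-3) = ((-3)²*(-2 + 0))*(-3) = (9*(-2))*(-3) = -18*(-3) = 54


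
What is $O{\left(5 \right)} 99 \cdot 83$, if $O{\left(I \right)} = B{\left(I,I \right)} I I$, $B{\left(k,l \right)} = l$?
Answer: $1027125$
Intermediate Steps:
$O{\left(I \right)} = I^{3}$ ($O{\left(I \right)} = I I I = I I^{2} = I^{3}$)
$O{\left(5 \right)} 99 \cdot 83 = 5^{3} \cdot 99 \cdot 83 = 125 \cdot 99 \cdot 83 = 12375 \cdot 83 = 1027125$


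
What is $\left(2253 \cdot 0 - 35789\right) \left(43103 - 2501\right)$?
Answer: $-1453104978$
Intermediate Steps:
$\left(2253 \cdot 0 - 35789\right) \left(43103 - 2501\right) = \left(0 - 35789\right) 40602 = \left(-35789\right) 40602 = -1453104978$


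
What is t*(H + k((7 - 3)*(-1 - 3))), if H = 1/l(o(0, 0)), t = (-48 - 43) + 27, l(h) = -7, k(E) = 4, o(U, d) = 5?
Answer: -1728/7 ≈ -246.86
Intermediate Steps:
t = -64 (t = -91 + 27 = -64)
H = -⅐ (H = 1/(-7) = -⅐ ≈ -0.14286)
t*(H + k((7 - 3)*(-1 - 3))) = -64*(-⅐ + 4) = -64*27/7 = -1728/7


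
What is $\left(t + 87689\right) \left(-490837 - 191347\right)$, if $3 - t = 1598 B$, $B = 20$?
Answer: $-38019478688$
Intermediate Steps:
$t = -31957$ ($t = 3 - 1598 \cdot 20 = 3 - 31960 = -31957$)
$\left(t + 87689\right) \left(-490837 - 191347\right) = \left(-31957 + 87689\right) \left(-490837 - 191347\right) = 55732 \left(-682184\right) = -38019478688$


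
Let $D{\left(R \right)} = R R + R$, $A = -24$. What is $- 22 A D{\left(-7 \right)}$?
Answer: $22176$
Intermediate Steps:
$D{\left(R \right)} = R + R^{2}$ ($D{\left(R \right)} = R^{2} + R = R + R^{2}$)
$- 22 A D{\left(-7 \right)} = \left(-22\right) \left(-24\right) \left(- 7 \left(1 - 7\right)\right) = 528 \left(\left(-7\right) \left(-6\right)\right) = 528 \cdot 42 = 22176$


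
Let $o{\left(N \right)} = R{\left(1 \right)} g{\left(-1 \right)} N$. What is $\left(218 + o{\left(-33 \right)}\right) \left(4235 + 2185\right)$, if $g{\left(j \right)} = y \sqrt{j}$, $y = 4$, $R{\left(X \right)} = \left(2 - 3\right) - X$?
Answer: $1399560 + 1694880 i \approx 1.3996 \cdot 10^{6} + 1.6949 \cdot 10^{6} i$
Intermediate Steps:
$R{\left(X \right)} = -1 - X$
$g{\left(j \right)} = 4 \sqrt{j}$
$o{\left(N \right)} = - 8 i N$ ($o{\left(N \right)} = \left(-1 - 1\right) 4 \sqrt{-1} N = \left(-1 - 1\right) 4 i N = - 2 \cdot 4 i N = - 8 i N$)
$\left(218 + o{\left(-33 \right)}\right) \left(4235 + 2185\right) = \left(218 - 8 i \left(-33\right)\right) \left(4235 + 2185\right) = \left(218 + 264 i\right) 6420 = 1399560 + 1694880 i$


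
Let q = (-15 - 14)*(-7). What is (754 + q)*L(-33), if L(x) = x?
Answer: -31581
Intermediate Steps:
q = 203 (q = -29*(-7) = 203)
(754 + q)*L(-33) = (754 + 203)*(-33) = 957*(-33) = -31581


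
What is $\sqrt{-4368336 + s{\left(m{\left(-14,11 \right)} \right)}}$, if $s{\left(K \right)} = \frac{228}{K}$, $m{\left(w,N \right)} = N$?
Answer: $\frac{18 i \sqrt{1631377}}{11} \approx 2090.1 i$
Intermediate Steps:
$\sqrt{-4368336 + s{\left(m{\left(-14,11 \right)} \right)}} = \sqrt{-4368336 + \frac{228}{11}} = \sqrt{- \frac{48051468}{11}} = \frac{18 i \sqrt{1631377}}{11}$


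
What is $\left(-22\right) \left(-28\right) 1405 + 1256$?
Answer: $866736$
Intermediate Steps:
$\left(-22\right) \left(-28\right) 1405 + 1256 = 616 \cdot 1405 + 1256 = 865480 + 1256 = 866736$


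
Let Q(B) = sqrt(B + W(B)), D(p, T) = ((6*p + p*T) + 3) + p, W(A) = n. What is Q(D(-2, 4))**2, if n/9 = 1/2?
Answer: -29/2 ≈ -14.500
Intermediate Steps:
n = 9/2 ≈ 4.5000
W(A) = 9/2
D(p, T) = 3 + 7*p + T*p (D(p, T) = ((6*p + T*p) + 3) + p = (3 + 6*p + T*p) + p = 3 + 7*p + T*p)
Q(B) = sqrt(9/2 + B) (Q(B) = sqrt(B + 9/2) = sqrt(9/2 + B))
Q(D(-2, 4))**2 = (sqrt(18 + 4*(3 + 7*(-2) + 4*(-2)))/2)**2 = (sqrt(18 + 4*(3 - 14 - 8))/2)**2 = (sqrt(18 + 4*(-19))/2)**2 = (sqrt(18 - 76)/2)**2 = (sqrt(-58)/2)**2 = ((I*sqrt(58))/2)**2 = (I*sqrt(58)/2)**2 = -29/2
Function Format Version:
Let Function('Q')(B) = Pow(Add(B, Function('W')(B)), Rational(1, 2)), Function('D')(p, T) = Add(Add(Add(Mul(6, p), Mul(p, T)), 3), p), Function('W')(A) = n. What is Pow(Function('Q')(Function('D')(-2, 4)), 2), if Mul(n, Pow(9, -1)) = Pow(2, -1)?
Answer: Rational(-29, 2) ≈ -14.500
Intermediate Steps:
n = Rational(9, 2) (n = Mul(9, Pow(2, -1)) = Mul(9, Rational(1, 2)) = Rational(9, 2) ≈ 4.5000)
Function('W')(A) = Rational(9, 2)
Function('D')(p, T) = Add(3, Mul(7, p), Mul(T, p)) (Function('D')(p, T) = Add(Add(Add(Mul(6, p), Mul(T, p)), 3), p) = Add(Add(3, Mul(6, p), Mul(T, p)), p) = Add(3, Mul(7, p), Mul(T, p)))
Function('Q')(B) = Pow(Add(Rational(9, 2), B), Rational(1, 2)) (Function('Q')(B) = Pow(Add(B, Rational(9, 2)), Rational(1, 2)) = Pow(Add(Rational(9, 2), B), Rational(1, 2)))
Pow(Function('Q')(Function('D')(-2, 4)), 2) = Pow(Mul(Rational(1, 2), Pow(Add(18, Mul(4, Add(3, Mul(7, -2), Mul(4, -2)))), Rational(1, 2))), 2) = Pow(Mul(Rational(1, 2), Pow(Add(18, Mul(4, Add(3, -14, -8))), Rational(1, 2))), 2) = Pow(Mul(Rational(1, 2), Pow(Add(18, Mul(4, -19)), Rational(1, 2))), 2) = Pow(Mul(Rational(1, 2), Pow(Add(18, -76), Rational(1, 2))), 2) = Pow(Mul(Rational(1, 2), Pow(-58, Rational(1, 2))), 2) = Pow(Mul(Rational(1, 2), Mul(I, Pow(58, Rational(1, 2)))), 2) = Pow(Mul(Rational(1, 2), I, Pow(58, Rational(1, 2))), 2) = Rational(-29, 2)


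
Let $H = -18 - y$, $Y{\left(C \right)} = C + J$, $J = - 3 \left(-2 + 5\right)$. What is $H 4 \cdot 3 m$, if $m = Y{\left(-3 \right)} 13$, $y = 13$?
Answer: $58032$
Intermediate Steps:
$J = -9$ ($J = \left(-3\right) 3 = -9$)
$Y{\left(C \right)} = -9 + C$ ($Y{\left(C \right)} = C - 9 = -9 + C$)
$m = -156$ ($m = \left(-9 - 3\right) 13 = \left(-12\right) 13 = -156$)
$H = -31$ ($H = -18 - 13 = -31$)
$H 4 \cdot 3 m = - 31 \cdot 4 \cdot 3 \left(-156\right) = \left(-31\right) 12 \left(-156\right) = \left(-372\right) \left(-156\right) = 58032$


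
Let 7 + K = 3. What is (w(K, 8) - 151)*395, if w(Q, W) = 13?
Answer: -54510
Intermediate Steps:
K = -4 (K = -7 + 3 = -4)
(w(K, 8) - 151)*395 = (13 - 151)*395 = -138*395 = -54510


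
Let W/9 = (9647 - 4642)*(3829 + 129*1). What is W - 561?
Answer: 178287549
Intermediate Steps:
W = 178288110 (W = 9*((9647 - 4642)*(3829 + 129*1)) = 9*(5005*(3829 + 129)) = 9*(5005*3958) = 9*19809790 = 178288110)
W - 561 = 178288110 - 561 = 178287549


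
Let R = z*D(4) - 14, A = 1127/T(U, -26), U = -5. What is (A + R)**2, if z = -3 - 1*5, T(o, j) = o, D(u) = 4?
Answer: 1841449/25 ≈ 73658.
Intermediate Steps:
z = -8 (z = -3 - 5 = -8)
A = -1127/5 (A = 1127/(-5) = 1127*(-1/5) = -1127/5 ≈ -225.40)
R = -46 (R = -8*4 - 14 = -32 - 14 = -46)
(A + R)**2 = (-1127/5 - 46)**2 = (-1357/5)**2 = 1841449/25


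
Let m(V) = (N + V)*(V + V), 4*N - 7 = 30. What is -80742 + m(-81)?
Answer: -138237/2 ≈ -69119.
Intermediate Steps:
N = 37/4 (N = 7/4 + (1/4)*30 = 7/4 + 15/2 = 37/4 ≈ 9.2500)
m(V) = 2*V*(37/4 + V) (m(V) = (37/4 + V)*(V + V) = (37/4 + V)*(2*V) = 2*V*(37/4 + V))
-80742 + m(-81) = -80742 + (1/2)*(-81)*(37 + 4*(-81)) = -80742 + (1/2)*(-81)*(37 - 324) = -80742 + (1/2)*(-81)*(-287) = -80742 + 23247/2 = -138237/2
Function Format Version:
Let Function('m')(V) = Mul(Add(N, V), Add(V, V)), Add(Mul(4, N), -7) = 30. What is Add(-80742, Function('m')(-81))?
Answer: Rational(-138237, 2) ≈ -69119.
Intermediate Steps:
N = Rational(37, 4) (N = Add(Rational(7, 4), Mul(Rational(1, 4), 30)) = Add(Rational(7, 4), Rational(15, 2)) = Rational(37, 4) ≈ 9.2500)
Function('m')(V) = Mul(2, V, Add(Rational(37, 4), V)) (Function('m')(V) = Mul(Add(Rational(37, 4), V), Add(V, V)) = Mul(Add(Rational(37, 4), V), Mul(2, V)) = Mul(2, V, Add(Rational(37, 4), V)))
Add(-80742, Function('m')(-81)) = Add(-80742, Mul(Rational(1, 2), -81, Add(37, Mul(4, -81)))) = Add(-80742, Mul(Rational(1, 2), -81, Add(37, -324))) = Add(-80742, Mul(Rational(1, 2), -81, -287)) = Add(-80742, Rational(23247, 2)) = Rational(-138237, 2)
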